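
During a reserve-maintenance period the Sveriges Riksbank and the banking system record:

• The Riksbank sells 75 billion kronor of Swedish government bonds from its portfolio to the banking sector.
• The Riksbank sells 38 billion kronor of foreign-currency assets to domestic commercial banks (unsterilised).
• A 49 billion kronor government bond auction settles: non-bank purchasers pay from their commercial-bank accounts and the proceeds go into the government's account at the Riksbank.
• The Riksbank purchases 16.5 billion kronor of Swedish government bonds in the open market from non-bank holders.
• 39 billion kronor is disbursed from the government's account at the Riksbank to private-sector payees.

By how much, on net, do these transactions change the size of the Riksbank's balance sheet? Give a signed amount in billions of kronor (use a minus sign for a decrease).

-96.5 billion

Riksbank balance sheet:
  Assets:      Securities −58.5B, Foreign assets −38B
  Liabilities: Bank reserves −106.5B, Government deposits +10B
Commercial banking system:
  Assets:      Reserves at CB −106.5B, Securities +75B, Foreign assets +38B
  Liabilities: Checkable deposits +6.5B
Change in total Riksbank assets = -96.5 billion.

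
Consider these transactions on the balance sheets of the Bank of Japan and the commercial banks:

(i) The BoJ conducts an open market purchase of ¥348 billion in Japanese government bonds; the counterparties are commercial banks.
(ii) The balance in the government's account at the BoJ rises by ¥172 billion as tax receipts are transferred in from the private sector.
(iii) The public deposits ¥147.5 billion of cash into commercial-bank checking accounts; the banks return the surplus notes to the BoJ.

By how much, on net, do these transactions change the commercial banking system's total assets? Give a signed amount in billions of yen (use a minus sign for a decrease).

OMO purchase (from banks) ¥348 billion: just an asset swap on bank balance sheets → 0.
Government account inflow ¥172 billion: bank balance sheets shrink → −¥172B.
Currency deposit ¥147.5 billion: bank balance sheets expand → +¥147.5B.
Net: 0 − 172 + 147.5 = -¥24.5 billion.

-¥24.5 billion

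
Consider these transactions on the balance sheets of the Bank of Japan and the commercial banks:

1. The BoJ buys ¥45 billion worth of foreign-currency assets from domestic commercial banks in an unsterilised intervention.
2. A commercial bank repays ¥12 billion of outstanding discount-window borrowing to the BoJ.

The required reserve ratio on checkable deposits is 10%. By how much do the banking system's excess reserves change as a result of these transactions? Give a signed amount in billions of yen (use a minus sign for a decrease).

FX purchase ¥45 billion: reserves +¥45B, deposits 0.
Discount-window repayment ¥12 billion: reserves −¥12B, deposits 0.
Totals: Δreserves = +¥33B, Δdeposits = 0.
Δrequired reserves = 10% × 0 = 0.
Δexcess reserves = Δreserves − Δrequired = +¥33B − (0) = +¥33 billion.

+¥33 billion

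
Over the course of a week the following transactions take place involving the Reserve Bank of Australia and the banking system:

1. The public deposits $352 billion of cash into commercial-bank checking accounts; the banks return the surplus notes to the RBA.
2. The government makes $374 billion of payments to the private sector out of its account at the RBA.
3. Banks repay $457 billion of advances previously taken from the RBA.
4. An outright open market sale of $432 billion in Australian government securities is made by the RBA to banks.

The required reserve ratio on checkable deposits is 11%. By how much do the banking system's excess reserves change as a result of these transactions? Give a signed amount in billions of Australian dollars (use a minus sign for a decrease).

-$242.86 billion

Currency deposit $352 billion: reserves +$352B, deposits +$352B.
Government spending $374 billion: reserves +$374B, deposits +$374B.
Discount-window repayment $457 billion: reserves −$457B, deposits 0.
OMO sale (to banks) $432 billion: reserves −$432B, deposits 0.
Totals: Δreserves = −$163B, Δdeposits = +$726B.
Δrequired reserves = 11% × +$726B = +$79.86B.
Δexcess reserves = Δreserves − Δrequired = −$163B − (+$79.86B) = -$242.86 billion.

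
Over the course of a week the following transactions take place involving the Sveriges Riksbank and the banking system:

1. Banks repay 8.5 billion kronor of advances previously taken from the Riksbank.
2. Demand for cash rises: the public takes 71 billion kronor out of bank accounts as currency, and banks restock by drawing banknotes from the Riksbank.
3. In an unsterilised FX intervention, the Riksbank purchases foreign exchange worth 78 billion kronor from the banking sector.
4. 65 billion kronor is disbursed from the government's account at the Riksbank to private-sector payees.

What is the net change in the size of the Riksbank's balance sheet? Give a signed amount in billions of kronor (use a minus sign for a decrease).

+69.5 billion

Discount-window repayment 8.5 billion kronor: a Riksbank asset is shed → −8.5B.
Currency withdrawal 71 billion kronor: only the composition of liabilities changes → 0.
FX purchase 78 billion kronor: a Riksbank asset is acquired → +78B.
Government spending 65 billion kronor: only the composition of liabilities changes → 0.
Net: −8.5 + 0 + 78 + 0 = +69.5 billion.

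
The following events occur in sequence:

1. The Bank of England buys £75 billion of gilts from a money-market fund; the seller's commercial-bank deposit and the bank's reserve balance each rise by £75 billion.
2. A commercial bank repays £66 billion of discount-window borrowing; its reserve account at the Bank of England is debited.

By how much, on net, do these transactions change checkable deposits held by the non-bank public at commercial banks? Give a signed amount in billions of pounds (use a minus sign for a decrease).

+£75 billion

Asset purchase (from non-banks) £75 billion: non-bank counterparties' bank balances rise → +£75B.
Discount-window repayment £66 billion: the counterparty is a bank, so public deposits are unchanged → 0.
Net: 75 + 0 = +£75 billion.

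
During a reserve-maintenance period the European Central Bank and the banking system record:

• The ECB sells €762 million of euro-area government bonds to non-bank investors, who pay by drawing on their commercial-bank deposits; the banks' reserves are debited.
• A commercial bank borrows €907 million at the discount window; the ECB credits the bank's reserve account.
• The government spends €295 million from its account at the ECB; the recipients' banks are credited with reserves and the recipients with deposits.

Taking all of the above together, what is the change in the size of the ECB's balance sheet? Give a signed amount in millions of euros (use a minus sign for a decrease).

Asset sale (to non-banks) €762 million: an ECB asset is shed → −€762M.
Discount-window loan €907 million: an ECB asset is acquired → +€907M.
Government spending €295 million: only the composition of liabilities changes → 0.
Net: −762 + 907 + 0 = +€145 million.

+€145 million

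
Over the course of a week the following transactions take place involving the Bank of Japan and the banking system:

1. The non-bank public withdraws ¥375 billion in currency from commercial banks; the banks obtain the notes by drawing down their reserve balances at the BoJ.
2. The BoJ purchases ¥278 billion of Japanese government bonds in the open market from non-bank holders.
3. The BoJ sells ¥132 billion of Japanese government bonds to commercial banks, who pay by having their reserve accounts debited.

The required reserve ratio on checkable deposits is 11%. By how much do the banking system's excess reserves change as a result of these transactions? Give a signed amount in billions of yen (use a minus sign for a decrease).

-¥218.33 billion

Currency withdrawal ¥375 billion: reserves −¥375B, deposits −¥375B.
Asset purchase (from non-banks) ¥278 billion: reserves +¥278B, deposits +¥278B.
OMO sale (to banks) ¥132 billion: reserves −¥132B, deposits 0.
Totals: Δreserves = −¥229B, Δdeposits = −¥97B.
Δrequired reserves = 11% × −¥97B = −¥10.67B.
Δexcess reserves = Δreserves − Δrequired = −¥229B − (−¥10.67B) = -¥218.33 billion.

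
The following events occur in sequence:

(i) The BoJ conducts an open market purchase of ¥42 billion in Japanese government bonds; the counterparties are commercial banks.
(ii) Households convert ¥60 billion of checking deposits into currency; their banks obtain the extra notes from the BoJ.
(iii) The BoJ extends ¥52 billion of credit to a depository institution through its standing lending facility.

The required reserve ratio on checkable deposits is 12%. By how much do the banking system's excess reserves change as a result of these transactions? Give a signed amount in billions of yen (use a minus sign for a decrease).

+¥41.2 billion

OMO purchase (from banks) ¥42 billion: reserves +¥42B, deposits 0.
Currency withdrawal ¥60 billion: reserves −¥60B, deposits −¥60B.
Discount-window loan ¥52 billion: reserves +¥52B, deposits 0.
Totals: Δreserves = +¥34B, Δdeposits = −¥60B.
Δrequired reserves = 12% × −¥60B = −¥7.2B.
Δexcess reserves = Δreserves − Δrequired = +¥34B − (−¥7.2B) = +¥41.2 billion.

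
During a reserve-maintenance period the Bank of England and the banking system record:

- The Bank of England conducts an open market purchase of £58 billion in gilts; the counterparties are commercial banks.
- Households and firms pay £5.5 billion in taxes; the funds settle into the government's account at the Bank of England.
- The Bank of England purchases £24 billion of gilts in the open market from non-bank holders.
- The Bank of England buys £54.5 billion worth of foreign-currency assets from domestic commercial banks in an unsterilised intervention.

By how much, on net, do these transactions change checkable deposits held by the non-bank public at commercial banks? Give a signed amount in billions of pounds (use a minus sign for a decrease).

+£18.5 billion

OMO purchase (from banks) £58 billion: the counterparty is a bank, so public deposits are unchanged → 0.
Government account inflow £5.5 billion: non-bank counterparties' bank balances fall → −£5.5B.
Asset purchase (from non-banks) £24 billion: non-bank counterparties' bank balances rise → +£24B.
FX purchase £54.5 billion: the counterparty is a bank, so public deposits are unchanged → 0.
Net: 0 − 5.5 + 24 + 0 = +£18.5 billion.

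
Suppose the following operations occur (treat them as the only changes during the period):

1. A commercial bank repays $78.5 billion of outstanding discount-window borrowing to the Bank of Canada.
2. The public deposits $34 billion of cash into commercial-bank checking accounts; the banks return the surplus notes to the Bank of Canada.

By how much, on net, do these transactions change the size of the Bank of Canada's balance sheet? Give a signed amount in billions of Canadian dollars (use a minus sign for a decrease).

Discount-window repayment $78.5 billion: a Bank of Canada asset is shed → −$78.5B.
Currency deposit $34 billion: only the composition of liabilities changes → 0.
Net: −78.5 + 0 = -$78.5 billion.

-$78.5 billion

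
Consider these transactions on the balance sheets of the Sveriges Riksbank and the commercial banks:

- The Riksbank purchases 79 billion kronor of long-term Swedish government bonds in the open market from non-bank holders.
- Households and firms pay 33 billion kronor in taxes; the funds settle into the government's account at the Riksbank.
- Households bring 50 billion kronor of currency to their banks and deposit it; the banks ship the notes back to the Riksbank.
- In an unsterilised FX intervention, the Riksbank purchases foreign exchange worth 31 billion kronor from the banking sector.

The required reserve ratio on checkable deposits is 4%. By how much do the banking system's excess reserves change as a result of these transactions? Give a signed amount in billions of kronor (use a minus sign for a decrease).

Asset purchase (from non-banks) 79 billion kronor: reserves +79B, deposits +79B.
Government account inflow 33 billion kronor: reserves −33B, deposits −33B.
Currency deposit 50 billion kronor: reserves +50B, deposits +50B.
FX purchase 31 billion kronor: reserves +31B, deposits 0.
Totals: Δreserves = +127B, Δdeposits = +96B.
Δrequired reserves = 4% × +96B = +3.84B.
Δexcess reserves = Δreserves − Δrequired = +127B − (+3.84B) = +123.16 billion.

+123.16 billion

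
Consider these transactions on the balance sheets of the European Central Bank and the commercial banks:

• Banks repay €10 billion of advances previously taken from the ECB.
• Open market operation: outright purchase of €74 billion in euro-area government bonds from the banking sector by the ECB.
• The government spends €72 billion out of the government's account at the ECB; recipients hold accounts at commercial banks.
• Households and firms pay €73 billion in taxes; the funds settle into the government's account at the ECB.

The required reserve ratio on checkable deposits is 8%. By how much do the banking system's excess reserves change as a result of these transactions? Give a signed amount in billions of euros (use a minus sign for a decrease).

Discount-window repayment €10 billion: reserves −€10B, deposits 0.
OMO purchase (from banks) €74 billion: reserves +€74B, deposits 0.
Government spending €72 billion: reserves +€72B, deposits +€72B.
Government account inflow €73 billion: reserves −€73B, deposits −€73B.
Totals: Δreserves = +€63B, Δdeposits = −€1B.
Δrequired reserves = 8% × −€1B = −€0.08B.
Δexcess reserves = Δreserves − Δrequired = +€63B − (−€0.08B) = +€63.08 billion.

+€63.08 billion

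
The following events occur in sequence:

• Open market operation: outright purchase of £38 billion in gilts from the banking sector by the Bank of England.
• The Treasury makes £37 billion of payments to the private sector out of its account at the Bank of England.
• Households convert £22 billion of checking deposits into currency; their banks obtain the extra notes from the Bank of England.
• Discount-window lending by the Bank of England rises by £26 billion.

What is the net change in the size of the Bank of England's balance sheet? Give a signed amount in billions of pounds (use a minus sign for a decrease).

+£64 billion

OMO purchase (from banks) £38 billion: a Bank of England asset is acquired → +£38B.
Government spending £37 billion: only the composition of liabilities changes → 0.
Currency withdrawal £22 billion: only the composition of liabilities changes → 0.
Discount-window loan £26 billion: a Bank of England asset is acquired → +£26B.
Net: 38 + 0 + 0 + 26 = +£64 billion.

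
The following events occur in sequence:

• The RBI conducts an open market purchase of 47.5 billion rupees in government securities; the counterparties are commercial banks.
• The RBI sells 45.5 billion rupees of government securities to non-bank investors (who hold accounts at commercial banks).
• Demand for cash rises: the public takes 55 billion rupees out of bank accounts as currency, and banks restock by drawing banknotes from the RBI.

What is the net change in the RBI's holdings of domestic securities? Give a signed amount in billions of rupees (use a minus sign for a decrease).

OMO purchase (from banks) 47.5 billion rupees: securities added to the RBI's portfolio → +47.5B.
Asset sale (to non-banks) 45.5 billion rupees: securities removed from the RBI's portfolio → −45.5B.
Currency withdrawal 55 billion rupees: the RBI's securities portfolio is untouched → 0.
Net: 47.5 − 45.5 + 0 = +2 billion.

+2 billion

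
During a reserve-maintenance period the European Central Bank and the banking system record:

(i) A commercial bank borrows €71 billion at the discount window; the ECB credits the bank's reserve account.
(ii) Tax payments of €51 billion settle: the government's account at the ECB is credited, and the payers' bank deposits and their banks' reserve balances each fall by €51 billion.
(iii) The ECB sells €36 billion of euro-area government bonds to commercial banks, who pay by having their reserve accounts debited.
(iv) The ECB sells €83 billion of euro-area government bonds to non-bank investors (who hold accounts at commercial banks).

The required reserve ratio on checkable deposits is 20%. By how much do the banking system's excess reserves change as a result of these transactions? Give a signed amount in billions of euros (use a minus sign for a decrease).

-€72.2 billion

Discount-window loan €71 billion: reserves +€71B, deposits 0.
Government account inflow €51 billion: reserves −€51B, deposits −€51B.
OMO sale (to banks) €36 billion: reserves −€36B, deposits 0.
Asset sale (to non-banks) €83 billion: reserves −€83B, deposits −€83B.
Totals: Δreserves = −€99B, Δdeposits = −€134B.
Δrequired reserves = 20% × −€134B = −€26.8B.
Δexcess reserves = Δreserves − Δrequired = −€99B − (−€26.8B) = -€72.2 billion.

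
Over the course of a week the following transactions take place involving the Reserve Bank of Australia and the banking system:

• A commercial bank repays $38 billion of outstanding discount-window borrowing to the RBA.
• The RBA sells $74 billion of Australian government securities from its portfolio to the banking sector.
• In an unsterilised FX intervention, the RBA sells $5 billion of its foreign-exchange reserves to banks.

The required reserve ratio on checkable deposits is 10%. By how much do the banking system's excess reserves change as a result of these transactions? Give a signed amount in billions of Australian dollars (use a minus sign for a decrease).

Discount-window repayment $38 billion: reserves −$38B, deposits 0.
OMO sale (to banks) $74 billion: reserves −$74B, deposits 0.
FX sale $5 billion: reserves −$5B, deposits 0.
Totals: Δreserves = −$117B, Δdeposits = 0.
Δrequired reserves = 10% × 0 = 0.
Δexcess reserves = Δreserves − Δrequired = −$117B − (0) = -$117 billion.

-$117 billion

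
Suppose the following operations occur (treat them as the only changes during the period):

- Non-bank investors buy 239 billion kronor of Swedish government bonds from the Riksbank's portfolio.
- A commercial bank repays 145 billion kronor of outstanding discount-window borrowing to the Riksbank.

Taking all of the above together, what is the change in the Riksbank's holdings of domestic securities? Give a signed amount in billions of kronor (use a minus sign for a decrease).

-239 billion

Asset sale (to non-banks) 239 billion kronor: securities removed from the Riksbank's portfolio → −239B.
Discount-window repayment 145 billion kronor: the Riksbank's securities portfolio is untouched → 0.
Net: −239 + 0 = -239 billion.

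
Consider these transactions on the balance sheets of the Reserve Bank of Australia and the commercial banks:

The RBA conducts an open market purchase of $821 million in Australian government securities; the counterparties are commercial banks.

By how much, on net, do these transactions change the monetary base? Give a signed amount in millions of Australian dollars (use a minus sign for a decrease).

OMO purchase (from banks) $821 million: RBA balance sheet expands → +$821M.

+$821 million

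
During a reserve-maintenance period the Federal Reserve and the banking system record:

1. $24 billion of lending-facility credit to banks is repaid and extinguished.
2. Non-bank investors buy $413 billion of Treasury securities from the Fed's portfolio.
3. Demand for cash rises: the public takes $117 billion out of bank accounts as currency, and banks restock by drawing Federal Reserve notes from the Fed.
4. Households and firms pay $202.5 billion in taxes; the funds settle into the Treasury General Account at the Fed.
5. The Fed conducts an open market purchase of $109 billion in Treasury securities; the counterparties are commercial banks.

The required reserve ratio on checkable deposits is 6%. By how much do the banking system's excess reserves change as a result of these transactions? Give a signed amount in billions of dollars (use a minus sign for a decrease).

Discount-window repayment $24 billion: reserves −$24B, deposits 0.
Asset sale (to non-banks) $413 billion: reserves −$413B, deposits −$413B.
Currency withdrawal $117 billion: reserves −$117B, deposits −$117B.
Government account inflow $202.5 billion: reserves −$202.5B, deposits −$202.5B.
OMO purchase (from banks) $109 billion: reserves +$109B, deposits 0.
Totals: Δreserves = −$647.5B, Δdeposits = −$732.5B.
Δrequired reserves = 6% × −$732.5B = −$43.95B.
Δexcess reserves = Δreserves − Δrequired = −$647.5B − (−$43.95B) = -$603.55 billion.

-$603.55 billion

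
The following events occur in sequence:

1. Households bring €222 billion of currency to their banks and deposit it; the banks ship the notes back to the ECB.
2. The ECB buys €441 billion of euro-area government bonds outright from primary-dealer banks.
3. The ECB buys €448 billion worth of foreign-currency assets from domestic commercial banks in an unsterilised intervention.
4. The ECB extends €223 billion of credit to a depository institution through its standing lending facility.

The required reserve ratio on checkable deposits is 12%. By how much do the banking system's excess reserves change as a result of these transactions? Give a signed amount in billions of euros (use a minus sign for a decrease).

Currency deposit €222 billion: reserves +€222B, deposits +€222B.
OMO purchase (from banks) €441 billion: reserves +€441B, deposits 0.
FX purchase €448 billion: reserves +€448B, deposits 0.
Discount-window loan €223 billion: reserves +€223B, deposits 0.
Totals: Δreserves = +€1334B, Δdeposits = +€222B.
Δrequired reserves = 12% × +€222B = +€26.64B.
Δexcess reserves = Δreserves − Δrequired = +€1334B − (+€26.64B) = +€1307.36 billion.

+€1307.36 billion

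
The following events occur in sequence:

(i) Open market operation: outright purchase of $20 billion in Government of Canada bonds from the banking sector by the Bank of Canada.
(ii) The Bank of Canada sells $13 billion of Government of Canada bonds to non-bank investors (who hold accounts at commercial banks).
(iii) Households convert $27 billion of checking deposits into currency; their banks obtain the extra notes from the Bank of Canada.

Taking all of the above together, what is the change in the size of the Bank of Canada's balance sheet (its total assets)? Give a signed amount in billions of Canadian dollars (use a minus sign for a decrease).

OMO purchase (from banks) $20 billion: a Bank of Canada asset is acquired → +$20B.
Asset sale (to non-banks) $13 billion: a Bank of Canada asset is shed → −$13B.
Currency withdrawal $27 billion: only the composition of liabilities changes → 0.
Net: 20 − 13 + 0 = +$7 billion.

+$7 billion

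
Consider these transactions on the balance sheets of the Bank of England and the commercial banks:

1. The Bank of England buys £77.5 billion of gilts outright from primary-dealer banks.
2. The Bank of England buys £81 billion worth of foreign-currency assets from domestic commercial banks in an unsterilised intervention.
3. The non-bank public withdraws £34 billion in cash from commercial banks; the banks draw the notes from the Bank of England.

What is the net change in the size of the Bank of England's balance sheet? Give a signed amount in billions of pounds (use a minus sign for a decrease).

OMO purchase (from banks) £77.5 billion: a Bank of England asset is acquired → +£77.5B.
FX purchase £81 billion: a Bank of England asset is acquired → +£81B.
Currency withdrawal £34 billion: only the composition of liabilities changes → 0.
Net: 77.5 + 81 + 0 = +£158.5 billion.

+£158.5 billion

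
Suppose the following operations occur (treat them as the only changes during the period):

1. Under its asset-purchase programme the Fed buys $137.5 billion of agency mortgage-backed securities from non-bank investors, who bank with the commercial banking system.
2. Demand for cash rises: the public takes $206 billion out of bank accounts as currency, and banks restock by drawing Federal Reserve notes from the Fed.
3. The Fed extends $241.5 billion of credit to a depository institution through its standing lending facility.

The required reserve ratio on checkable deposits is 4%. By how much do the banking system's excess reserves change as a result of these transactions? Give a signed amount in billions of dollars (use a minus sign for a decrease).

Asset purchase (from non-banks) $137.5 billion: reserves +$137.5B, deposits +$137.5B.
Currency withdrawal $206 billion: reserves −$206B, deposits −$206B.
Discount-window loan $241.5 billion: reserves +$241.5B, deposits 0.
Totals: Δreserves = +$173B, Δdeposits = −$68.5B.
Δrequired reserves = 4% × −$68.5B = −$2.74B.
Δexcess reserves = Δreserves − Δrequired = +$173B − (−$2.74B) = +$175.74 billion.

+$175.74 billion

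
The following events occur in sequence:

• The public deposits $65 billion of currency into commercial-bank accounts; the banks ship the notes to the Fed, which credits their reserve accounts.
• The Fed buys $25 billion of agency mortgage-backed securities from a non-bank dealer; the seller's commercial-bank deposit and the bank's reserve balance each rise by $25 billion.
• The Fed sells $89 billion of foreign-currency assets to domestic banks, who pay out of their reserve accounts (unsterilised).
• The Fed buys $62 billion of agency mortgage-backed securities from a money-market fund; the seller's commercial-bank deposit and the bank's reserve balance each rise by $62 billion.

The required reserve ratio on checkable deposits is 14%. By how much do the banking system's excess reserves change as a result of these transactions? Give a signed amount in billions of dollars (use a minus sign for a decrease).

+$41.72 billion

Currency deposit $65 billion: reserves +$65B, deposits +$65B.
Asset purchase (from non-banks) $25 billion: reserves +$25B, deposits +$25B.
FX sale $89 billion: reserves −$89B, deposits 0.
Asset purchase (from non-banks) $62 billion: reserves +$62B, deposits +$62B.
Totals: Δreserves = +$63B, Δdeposits = +$152B.
Δrequired reserves = 14% × +$152B = +$21.28B.
Δexcess reserves = Δreserves − Δrequired = +$63B − (+$21.28B) = +$41.72 billion.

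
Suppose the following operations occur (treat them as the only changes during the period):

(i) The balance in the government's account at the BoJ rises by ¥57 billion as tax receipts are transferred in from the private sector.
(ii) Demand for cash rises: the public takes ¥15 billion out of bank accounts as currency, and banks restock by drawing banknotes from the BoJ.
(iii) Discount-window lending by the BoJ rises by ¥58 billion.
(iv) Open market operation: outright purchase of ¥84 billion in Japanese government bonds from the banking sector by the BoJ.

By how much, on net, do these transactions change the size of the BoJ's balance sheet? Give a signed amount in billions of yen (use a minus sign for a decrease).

+¥142 billion

BoJ balance sheet:
  Assets:      Securities +¥84B, Loans to banks +¥58B
  Liabilities: Bank reserves +¥70B, Currency in circulation +¥15B, Government deposits +¥57B
Commercial banking system:
  Assets:      Reserves at CB +¥70B, Securities −¥84B
  Liabilities: Checkable deposits −¥72B, Borrowings from CB +¥58B
Change in total BoJ assets = +¥142 billion.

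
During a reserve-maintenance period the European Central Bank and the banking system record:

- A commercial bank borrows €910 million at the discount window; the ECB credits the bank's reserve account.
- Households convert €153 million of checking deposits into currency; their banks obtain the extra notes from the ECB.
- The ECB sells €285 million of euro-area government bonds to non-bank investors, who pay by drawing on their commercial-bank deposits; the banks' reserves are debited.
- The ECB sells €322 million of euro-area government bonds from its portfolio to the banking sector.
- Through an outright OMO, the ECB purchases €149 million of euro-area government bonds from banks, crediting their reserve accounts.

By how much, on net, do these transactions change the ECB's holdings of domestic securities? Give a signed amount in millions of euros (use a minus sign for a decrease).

Discount-window loan €910 million: the ECB's securities portfolio is untouched → 0.
Currency withdrawal €153 million: the ECB's securities portfolio is untouched → 0.
Asset sale (to non-banks) €285 million: securities removed from the ECB's portfolio → −€285M.
OMO sale (to banks) €322 million: securities removed from the ECB's portfolio → −€322M.
OMO purchase (from banks) €149 million: securities added to the ECB's portfolio → +€149M.
Net: 0 + 0 − 285 − 322 + 149 = -€458 million.

-€458 million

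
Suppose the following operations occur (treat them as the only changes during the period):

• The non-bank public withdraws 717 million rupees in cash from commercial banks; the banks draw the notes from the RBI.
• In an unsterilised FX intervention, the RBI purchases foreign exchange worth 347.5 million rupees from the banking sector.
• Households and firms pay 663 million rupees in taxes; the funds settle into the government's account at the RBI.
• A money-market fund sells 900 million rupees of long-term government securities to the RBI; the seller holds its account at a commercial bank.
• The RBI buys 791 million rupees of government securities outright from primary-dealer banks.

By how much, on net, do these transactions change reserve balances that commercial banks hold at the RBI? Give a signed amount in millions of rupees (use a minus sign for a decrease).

RBI balance sheet:
  Assets:      Securities +1691M, Foreign assets +347.5M
  Liabilities: Bank reserves +658.5M, Currency in circulation +717M, Government deposits +663M
So the change in reserve balances that commercial banks hold at the RBI is +658.5 million.

+658.5 million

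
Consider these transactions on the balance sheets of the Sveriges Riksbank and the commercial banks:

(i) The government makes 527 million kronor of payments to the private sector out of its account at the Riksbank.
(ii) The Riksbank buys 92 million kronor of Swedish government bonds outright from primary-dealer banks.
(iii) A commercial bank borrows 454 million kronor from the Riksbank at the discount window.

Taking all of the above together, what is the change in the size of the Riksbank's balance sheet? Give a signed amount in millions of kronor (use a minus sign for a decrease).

Government spending 527 million kronor: only the composition of liabilities changes → 0.
OMO purchase (from banks) 92 million kronor: a Riksbank asset is acquired → +92M.
Discount-window loan 454 million kronor: a Riksbank asset is acquired → +454M.
Net: 0 + 92 + 454 = +546 million.

+546 million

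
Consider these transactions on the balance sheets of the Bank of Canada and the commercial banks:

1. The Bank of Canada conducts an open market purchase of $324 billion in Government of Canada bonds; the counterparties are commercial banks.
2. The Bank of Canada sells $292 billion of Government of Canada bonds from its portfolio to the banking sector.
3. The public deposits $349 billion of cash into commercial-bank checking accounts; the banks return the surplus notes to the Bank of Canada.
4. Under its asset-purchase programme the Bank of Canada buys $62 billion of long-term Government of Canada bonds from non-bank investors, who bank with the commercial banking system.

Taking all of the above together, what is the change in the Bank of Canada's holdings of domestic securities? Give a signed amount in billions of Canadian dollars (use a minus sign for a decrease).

+$94 billion

OMO purchase (from banks) $324 billion: securities added to the Bank of Canada's portfolio → +$324B.
OMO sale (to banks) $292 billion: securities removed from the Bank of Canada's portfolio → −$292B.
Currency deposit $349 billion: the Bank of Canada's securities portfolio is untouched → 0.
Asset purchase (from non-banks) $62 billion: securities added to the Bank of Canada's portfolio → +$62B.
Net: 324 − 292 + 0 + 62 = +$94 billion.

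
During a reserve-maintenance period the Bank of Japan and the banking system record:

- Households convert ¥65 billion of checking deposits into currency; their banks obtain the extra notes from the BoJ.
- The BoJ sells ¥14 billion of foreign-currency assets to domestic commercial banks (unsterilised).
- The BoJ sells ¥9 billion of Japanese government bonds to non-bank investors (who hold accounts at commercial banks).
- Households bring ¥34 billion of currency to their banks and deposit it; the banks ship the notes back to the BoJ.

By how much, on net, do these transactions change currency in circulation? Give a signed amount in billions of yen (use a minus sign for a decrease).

+¥31 billion

Currency withdrawal ¥65 billion: notes leave the central bank → +¥65B.
FX sale ¥14 billion: no currency enters or leaves circulation → 0.
Asset sale (to non-banks) ¥9 billion: no currency enters or leaves circulation → 0.
Currency deposit ¥34 billion: notes return to the central bank → −¥34B.
Net: 65 + 0 + 0 − 34 = +¥31 billion.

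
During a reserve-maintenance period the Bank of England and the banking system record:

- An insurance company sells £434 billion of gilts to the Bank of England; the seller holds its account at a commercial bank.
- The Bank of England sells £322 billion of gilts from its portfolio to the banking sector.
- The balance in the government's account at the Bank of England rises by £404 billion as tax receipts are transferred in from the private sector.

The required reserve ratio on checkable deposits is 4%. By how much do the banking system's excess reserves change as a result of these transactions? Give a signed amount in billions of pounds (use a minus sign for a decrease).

Asset purchase (from non-banks) £434 billion: reserves +£434B, deposits +£434B.
OMO sale (to banks) £322 billion: reserves −£322B, deposits 0.
Government account inflow £404 billion: reserves −£404B, deposits −£404B.
Totals: Δreserves = −£292B, Δdeposits = +£30B.
Δrequired reserves = 4% × +£30B = +£1.2B.
Δexcess reserves = Δreserves − Δrequired = −£292B − (+£1.2B) = -£293.2 billion.

-£293.2 billion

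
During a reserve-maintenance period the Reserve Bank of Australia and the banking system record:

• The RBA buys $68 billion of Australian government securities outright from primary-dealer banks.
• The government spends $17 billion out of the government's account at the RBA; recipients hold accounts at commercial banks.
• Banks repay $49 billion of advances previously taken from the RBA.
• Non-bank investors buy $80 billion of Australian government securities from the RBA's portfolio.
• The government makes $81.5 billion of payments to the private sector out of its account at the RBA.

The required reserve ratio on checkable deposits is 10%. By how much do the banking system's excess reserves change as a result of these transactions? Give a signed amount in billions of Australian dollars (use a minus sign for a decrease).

OMO purchase (from banks) $68 billion: reserves +$68B, deposits 0.
Government spending $17 billion: reserves +$17B, deposits +$17B.
Discount-window repayment $49 billion: reserves −$49B, deposits 0.
Asset sale (to non-banks) $80 billion: reserves −$80B, deposits −$80B.
Government spending $81.5 billion: reserves +$81.5B, deposits +$81.5B.
Totals: Δreserves = +$37.5B, Δdeposits = +$18.5B.
Δrequired reserves = 10% × +$18.5B = +$1.85B.
Δexcess reserves = Δreserves − Δrequired = +$37.5B − (+$1.85B) = +$35.65 billion.

+$35.65 billion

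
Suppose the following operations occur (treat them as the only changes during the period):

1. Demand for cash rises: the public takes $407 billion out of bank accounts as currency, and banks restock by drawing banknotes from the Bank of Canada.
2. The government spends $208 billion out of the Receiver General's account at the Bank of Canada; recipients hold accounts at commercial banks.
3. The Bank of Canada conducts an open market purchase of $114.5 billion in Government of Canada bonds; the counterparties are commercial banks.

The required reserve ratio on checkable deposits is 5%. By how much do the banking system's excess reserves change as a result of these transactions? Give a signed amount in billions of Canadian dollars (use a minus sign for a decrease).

Currency withdrawal $407 billion: reserves −$407B, deposits −$407B.
Government spending $208 billion: reserves +$208B, deposits +$208B.
OMO purchase (from banks) $114.5 billion: reserves +$114.5B, deposits 0.
Totals: Δreserves = −$84.5B, Δdeposits = −$199B.
Δrequired reserves = 5% × −$199B = −$9.95B.
Δexcess reserves = Δreserves − Δrequired = −$84.5B − (−$9.95B) = -$74.55 billion.

-$74.55 billion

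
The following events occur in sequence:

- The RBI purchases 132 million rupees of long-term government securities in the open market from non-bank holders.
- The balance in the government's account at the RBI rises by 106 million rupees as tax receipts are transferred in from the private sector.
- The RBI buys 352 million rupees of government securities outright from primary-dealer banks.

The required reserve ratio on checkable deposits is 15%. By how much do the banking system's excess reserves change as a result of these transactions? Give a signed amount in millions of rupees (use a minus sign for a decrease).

+374.1 million

Asset purchase (from non-banks) 132 million rupees: reserves +132M, deposits +132M.
Government account inflow 106 million rupees: reserves −106M, deposits −106M.
OMO purchase (from banks) 352 million rupees: reserves +352M, deposits 0.
Totals: Δreserves = +378M, Δdeposits = +26M.
Δrequired reserves = 15% × +26M = +3.9M.
Δexcess reserves = Δreserves − Δrequired = +378M − (+3.9M) = +374.1 million.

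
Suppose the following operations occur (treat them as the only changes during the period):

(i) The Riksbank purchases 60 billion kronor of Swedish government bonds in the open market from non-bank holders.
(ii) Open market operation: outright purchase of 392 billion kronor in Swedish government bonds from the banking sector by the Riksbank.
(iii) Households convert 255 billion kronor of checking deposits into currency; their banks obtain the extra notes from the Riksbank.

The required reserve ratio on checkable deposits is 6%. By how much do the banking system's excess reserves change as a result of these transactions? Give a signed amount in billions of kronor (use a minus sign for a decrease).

Asset purchase (from non-banks) 60 billion kronor: reserves +60B, deposits +60B.
OMO purchase (from banks) 392 billion kronor: reserves +392B, deposits 0.
Currency withdrawal 255 billion kronor: reserves −255B, deposits −255B.
Totals: Δreserves = +197B, Δdeposits = −195B.
Δrequired reserves = 6% × −195B = −11.7B.
Δexcess reserves = Δreserves − Δrequired = +197B − (−11.7B) = +208.7 billion.

+208.7 billion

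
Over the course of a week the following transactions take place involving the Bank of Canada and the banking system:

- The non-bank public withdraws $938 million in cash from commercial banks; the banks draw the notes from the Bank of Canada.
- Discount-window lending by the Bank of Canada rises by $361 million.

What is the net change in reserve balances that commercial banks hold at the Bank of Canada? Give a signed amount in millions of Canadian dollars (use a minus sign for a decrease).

Bank of Canada balance sheet:
  Assets:      Loans to banks +$361M
  Liabilities: Bank reserves −$577M, Currency in circulation +$938M
So the change in reserve balances that commercial banks hold at the Bank of Canada is -$577 million.

-$577 million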